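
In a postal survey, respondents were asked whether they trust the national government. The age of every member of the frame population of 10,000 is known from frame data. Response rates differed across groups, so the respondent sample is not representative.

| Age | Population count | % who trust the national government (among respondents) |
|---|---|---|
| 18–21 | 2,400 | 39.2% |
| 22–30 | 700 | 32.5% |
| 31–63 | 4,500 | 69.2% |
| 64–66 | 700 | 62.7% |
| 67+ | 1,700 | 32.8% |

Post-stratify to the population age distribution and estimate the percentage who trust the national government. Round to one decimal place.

52.8%

Each cell contributes population-share × respondent value:
  18–21: (2,400/10,000) × 39.2 = 9.408
  22–30: (700/10,000) × 32.5 = 2.275
  31–63: (4,500/10,000) × 69.2 = 31.14
  64–66: (700/10,000) × 62.7 = 4.389
  67+: (1,700/10,000) × 32.8 = 5.576
Post-stratified estimate = 52.788 → 52.8%.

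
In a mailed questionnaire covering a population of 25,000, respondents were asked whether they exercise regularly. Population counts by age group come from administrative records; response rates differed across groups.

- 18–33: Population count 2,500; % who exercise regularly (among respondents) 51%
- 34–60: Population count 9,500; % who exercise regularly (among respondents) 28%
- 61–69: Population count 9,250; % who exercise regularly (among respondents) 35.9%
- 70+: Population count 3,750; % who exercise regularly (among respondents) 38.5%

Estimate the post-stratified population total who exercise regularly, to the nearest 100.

Each cell contributes its population count × the respondent rate:
  18–33: 2,500 × 51% = 1275
  34–60: 9,500 × 28% = 2660
  61–69: 9,250 × 35.9% = 3320.75
  70+: 3,750 × 38.5% = 1443.75
Estimated total = 8699.5 → 8,700.

8,700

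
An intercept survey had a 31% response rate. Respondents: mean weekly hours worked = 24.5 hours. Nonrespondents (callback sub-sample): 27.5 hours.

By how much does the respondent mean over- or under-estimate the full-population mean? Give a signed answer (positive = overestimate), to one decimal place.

Nonresponse fraction = 1 − 0.31 = 0.69.
Bias = (nonresponse fraction) × (respondent mean − nonrespondent mean)
     = 0.69 × (24.5 − 27.5) = 0.69 × -3 = -2.07.

-2.1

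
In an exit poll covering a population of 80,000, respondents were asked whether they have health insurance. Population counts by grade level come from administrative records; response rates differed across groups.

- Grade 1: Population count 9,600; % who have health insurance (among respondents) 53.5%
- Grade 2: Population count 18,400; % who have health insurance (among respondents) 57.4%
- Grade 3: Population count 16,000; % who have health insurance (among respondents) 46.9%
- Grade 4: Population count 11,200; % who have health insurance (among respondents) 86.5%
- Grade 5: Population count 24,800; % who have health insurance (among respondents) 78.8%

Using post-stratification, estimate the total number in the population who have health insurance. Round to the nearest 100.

52,400

Each cell contributes its population count × the respondent rate:
  Grade 1: 9,600 × 53.5% = 5136
  Grade 2: 18,400 × 57.4% = 10561.6
  Grade 3: 16,000 × 46.9% = 7504
  Grade 4: 11,200 × 86.5% = 9688
  Grade 5: 24,800 × 78.8% = 19542.4
Estimated total = 52,432 → 52,400.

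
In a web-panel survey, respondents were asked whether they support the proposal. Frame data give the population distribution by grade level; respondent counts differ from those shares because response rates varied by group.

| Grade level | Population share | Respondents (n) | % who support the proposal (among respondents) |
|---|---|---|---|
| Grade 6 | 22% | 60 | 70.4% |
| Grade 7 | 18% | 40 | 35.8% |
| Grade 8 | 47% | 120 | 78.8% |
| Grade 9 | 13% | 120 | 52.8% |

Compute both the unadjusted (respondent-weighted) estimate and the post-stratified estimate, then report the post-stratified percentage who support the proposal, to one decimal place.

65.8%

Naive respondent-only estimate (weights = respondent counts):
  (60/340)×70.4 + (40/340)×35.8 + (120/340)×78.8 + (120/340)×52.8 = 63.0824%
Post-stratifying to population shares instead:
  0.22×70.4 + 0.18×35.8 + 0.47×78.8 + 0.13×52.8 = 65.832%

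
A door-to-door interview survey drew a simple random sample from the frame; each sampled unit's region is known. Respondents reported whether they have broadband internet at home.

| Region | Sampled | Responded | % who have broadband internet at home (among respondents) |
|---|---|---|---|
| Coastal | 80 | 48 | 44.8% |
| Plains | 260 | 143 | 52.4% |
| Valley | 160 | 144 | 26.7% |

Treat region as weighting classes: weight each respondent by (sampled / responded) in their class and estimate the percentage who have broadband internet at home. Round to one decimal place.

43.0%

Class response rates: Coastal 48/80 = 60%, Plains 143/260 = 55%, Valley 144/160 = 90%.
Inverse-response-rate weighting restores each class to its sampled count, so class totals weight by n_sampled:
  Coastal: 80 × 44.8 = 3584
  Plains: 260 × 52.4 = 13,624
  Valley: 160 × 26.7 = 4272
Adjusted estimate = 21,480 / 500 = 42.96 → 43.0%.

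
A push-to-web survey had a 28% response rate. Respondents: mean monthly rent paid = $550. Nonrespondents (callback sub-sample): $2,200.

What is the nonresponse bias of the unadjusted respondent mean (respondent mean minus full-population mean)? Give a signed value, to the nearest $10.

-$1,190

Nonresponse fraction = 1 − 0.28 = 0.72.
Bias = (nonresponse fraction) × (respondent mean − nonrespondent mean)
     = 0.72 × (550 − 2200) = 0.72 × -1650 = -1188.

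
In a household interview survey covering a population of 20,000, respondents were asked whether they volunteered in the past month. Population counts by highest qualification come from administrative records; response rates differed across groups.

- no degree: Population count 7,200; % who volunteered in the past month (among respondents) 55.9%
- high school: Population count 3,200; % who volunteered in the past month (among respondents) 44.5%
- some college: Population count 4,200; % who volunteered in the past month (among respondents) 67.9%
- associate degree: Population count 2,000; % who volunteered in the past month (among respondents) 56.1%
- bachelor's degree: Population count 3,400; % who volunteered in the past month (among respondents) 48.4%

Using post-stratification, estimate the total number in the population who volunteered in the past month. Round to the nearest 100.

11,100

Each cell contributes its population count × the respondent rate:
  no degree: 7,200 × 55.9% = 4024.8
  high school: 3,200 × 44.5% = 1424
  some college: 4,200 × 67.9% = 2851.8
  associate degree: 2,000 × 56.1% = 1122
  bachelor's degree: 3,400 × 48.4% = 1645.6
Estimated total = 11068.2 → 11,100.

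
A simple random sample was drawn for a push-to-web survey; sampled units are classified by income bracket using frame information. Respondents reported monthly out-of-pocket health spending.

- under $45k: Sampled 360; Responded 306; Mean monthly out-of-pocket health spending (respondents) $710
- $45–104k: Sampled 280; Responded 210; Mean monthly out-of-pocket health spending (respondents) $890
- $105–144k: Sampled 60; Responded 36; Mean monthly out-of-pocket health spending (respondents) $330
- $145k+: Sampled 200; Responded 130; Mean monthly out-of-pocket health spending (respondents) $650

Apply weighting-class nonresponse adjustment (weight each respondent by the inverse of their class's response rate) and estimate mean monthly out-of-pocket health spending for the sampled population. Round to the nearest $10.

$730

Class response rates: under $45k 306/360 = 85%, $45–104k 210/280 = 75%, $105–144k 36/60 = 60%, $145k+ 130/200 = 65%.
Inverse-response-rate weighting restores each class to its sampled count, so class totals weight by n_sampled:
  under $45k: 360 × 710 = 255,600
  $45–104k: 280 × 890 = 249,200
  $105–144k: 60 × 330 = 19,800
  $145k+: 200 × 650 = 130,000
Adjusted estimate = 654,600 / 900 = 727.333 → $730.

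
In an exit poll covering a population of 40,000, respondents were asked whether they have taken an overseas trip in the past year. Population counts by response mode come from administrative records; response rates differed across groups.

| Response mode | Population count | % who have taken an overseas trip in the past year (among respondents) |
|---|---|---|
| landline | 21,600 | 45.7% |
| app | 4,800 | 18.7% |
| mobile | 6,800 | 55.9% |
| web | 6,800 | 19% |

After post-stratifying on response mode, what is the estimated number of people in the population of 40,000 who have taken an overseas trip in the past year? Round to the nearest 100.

Each cell contributes its population count × the respondent rate:
  landline: 21,600 × 45.7% = 9871.2
  app: 4,800 × 18.7% = 897.6
  mobile: 6,800 × 55.9% = 3801.2
  web: 6,800 × 19% = 1292
Estimated total = 15,862 → 15,900.

15,900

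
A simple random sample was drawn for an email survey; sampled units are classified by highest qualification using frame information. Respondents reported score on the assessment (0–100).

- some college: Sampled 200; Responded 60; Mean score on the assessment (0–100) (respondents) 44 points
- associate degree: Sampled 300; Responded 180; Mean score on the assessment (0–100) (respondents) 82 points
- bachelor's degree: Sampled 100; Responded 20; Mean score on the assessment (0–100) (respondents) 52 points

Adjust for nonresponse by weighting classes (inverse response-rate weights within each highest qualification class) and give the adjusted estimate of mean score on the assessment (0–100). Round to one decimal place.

Class response rates: some college 60/200 = 30%, associate degree 180/300 = 60%, bachelor's degree 20/100 = 20%.
Each respondent's weight = sampled/responded in their class; summing within a class gives n_sampled, so:
  some college: 200 × 44 = 8800
  associate degree: 300 × 82 = 24,600
  bachelor's degree: 100 × 52 = 5200
Adjusted estimate = 38,600 / 600 = 64.3333 → 64.3.

64.3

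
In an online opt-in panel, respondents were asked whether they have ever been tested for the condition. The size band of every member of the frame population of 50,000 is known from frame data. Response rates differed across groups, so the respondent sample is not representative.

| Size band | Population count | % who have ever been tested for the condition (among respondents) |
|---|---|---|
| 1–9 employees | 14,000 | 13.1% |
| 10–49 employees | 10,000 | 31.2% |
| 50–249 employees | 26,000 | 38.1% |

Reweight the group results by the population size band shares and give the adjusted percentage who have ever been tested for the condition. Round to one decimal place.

Reweight to the known size band distribution:
  1–9 employees: (14,000/50,000) × 13.1 = 3.668
  10–49 employees: (10,000/50,000) × 31.2 = 6.24
  50–249 employees: (26,000/50,000) × 38.1 = 19.812
Post-stratified estimate = 29.72 → 29.7%.

29.7%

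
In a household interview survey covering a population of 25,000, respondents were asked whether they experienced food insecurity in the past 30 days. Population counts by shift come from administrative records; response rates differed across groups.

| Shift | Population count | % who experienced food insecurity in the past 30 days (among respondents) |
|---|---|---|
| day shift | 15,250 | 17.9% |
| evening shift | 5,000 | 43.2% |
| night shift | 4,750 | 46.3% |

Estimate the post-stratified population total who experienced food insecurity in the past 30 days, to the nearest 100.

7,100

Estimated count per cell = population count × respondent percentage:
  day shift: 15,250 × 17.9% = 2729.75
  evening shift: 5,000 × 43.2% = 2160
  night shift: 4,750 × 46.3% = 2199.25
Estimated total = 7089 → 7,100.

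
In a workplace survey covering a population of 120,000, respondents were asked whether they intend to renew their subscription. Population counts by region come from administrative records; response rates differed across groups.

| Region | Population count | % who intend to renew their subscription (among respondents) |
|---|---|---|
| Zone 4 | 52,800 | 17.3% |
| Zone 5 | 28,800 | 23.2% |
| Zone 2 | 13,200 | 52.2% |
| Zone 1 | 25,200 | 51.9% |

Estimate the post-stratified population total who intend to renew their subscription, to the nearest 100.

35,800

Estimated count per cell = population count × respondent percentage:
  Zone 4: 52,800 × 17.3% = 9134.4
  Zone 5: 28,800 × 23.2% = 6681.6
  Zone 2: 13,200 × 52.2% = 6890.4
  Zone 1: 25,200 × 51.9% = 13078.8
Estimated total = 35785.2 → 35,800.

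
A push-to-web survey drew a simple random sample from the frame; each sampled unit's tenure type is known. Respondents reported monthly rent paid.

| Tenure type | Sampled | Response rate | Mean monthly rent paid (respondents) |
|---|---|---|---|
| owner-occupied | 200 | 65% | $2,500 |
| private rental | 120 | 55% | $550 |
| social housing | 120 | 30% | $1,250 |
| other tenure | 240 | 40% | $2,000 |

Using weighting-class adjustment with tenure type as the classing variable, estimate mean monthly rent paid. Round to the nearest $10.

$1,760

Inverse-response-rate weighting restores each class to its sampled count, so class totals weight by n_sampled:
  owner-occupied: 200 × 2500 = 500,000
  private rental: 120 × 550 = 66,000
  social housing: 120 × 1250 = 150,000
  other tenure: 240 × 2000 = 480,000
Adjusted estimate = 1,196,000 / 680 = 1758.82 → $1,760.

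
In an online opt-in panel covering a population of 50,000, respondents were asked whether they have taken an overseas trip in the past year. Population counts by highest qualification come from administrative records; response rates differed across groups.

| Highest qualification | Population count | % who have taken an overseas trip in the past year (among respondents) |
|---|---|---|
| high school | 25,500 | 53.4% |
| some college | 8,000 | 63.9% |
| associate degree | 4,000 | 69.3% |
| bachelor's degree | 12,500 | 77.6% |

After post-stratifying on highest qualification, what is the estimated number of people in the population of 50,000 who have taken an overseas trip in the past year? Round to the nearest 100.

Each cell contributes its population count × the respondent rate:
  high school: 25,500 × 53.4% = 13,617
  some college: 8,000 × 63.9% = 5112
  associate degree: 4,000 × 69.3% = 2772
  bachelor's degree: 12,500 × 77.6% = 9700
Estimated total = 31,201 → 31,200.

31,200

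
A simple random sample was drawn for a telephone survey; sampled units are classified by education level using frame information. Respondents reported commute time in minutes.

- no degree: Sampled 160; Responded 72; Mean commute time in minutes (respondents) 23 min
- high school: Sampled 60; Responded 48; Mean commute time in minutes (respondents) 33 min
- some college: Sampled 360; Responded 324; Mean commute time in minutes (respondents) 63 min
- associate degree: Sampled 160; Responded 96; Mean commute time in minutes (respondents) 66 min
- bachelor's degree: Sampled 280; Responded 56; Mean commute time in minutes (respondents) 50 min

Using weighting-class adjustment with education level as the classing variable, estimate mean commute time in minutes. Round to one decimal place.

Class response rates: no degree 72/160 = 45%, high school 48/60 = 80%, some college 324/360 = 90%, associate degree 96/160 = 60%, bachelor's degree 56/280 = 20%.
Weighting each respondent by the inverse class response rate inflates each class back to its sampled size, so the class weight is n_sampled:
  no degree: 160 × 23 = 3680
  high school: 60 × 33 = 1980
  some college: 360 × 63 = 22,680
  associate degree: 160 × 66 = 10,560
  bachelor's degree: 280 × 50 = 14,000
Adjusted estimate = 52,900 / 1,020 = 51.8627 → 51.9.

51.9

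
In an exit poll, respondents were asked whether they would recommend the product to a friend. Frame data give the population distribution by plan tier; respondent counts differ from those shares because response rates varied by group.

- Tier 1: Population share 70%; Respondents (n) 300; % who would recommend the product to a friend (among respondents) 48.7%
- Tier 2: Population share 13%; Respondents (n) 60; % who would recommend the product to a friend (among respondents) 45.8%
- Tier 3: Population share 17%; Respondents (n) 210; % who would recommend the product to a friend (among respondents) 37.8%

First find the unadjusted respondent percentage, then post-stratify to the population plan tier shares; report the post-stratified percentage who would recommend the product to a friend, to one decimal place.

46.5%

Naive respondent-only estimate (weights = respondent counts):
  (300/570)×48.7 + (60/570)×45.8 + (210/570)×37.8 = 44.3789%
Post-stratifying to population shares instead:
  0.7×48.7 + 0.13×45.8 + 0.17×37.8 = 46.47%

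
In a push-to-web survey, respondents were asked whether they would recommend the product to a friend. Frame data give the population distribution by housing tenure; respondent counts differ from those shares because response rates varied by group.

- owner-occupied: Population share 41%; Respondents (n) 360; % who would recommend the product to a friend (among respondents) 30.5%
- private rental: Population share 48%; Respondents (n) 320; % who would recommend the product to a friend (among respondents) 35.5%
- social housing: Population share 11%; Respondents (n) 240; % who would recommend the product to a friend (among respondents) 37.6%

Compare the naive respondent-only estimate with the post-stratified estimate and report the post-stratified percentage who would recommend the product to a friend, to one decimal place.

33.7%

Unadjusted (pooled respondent) estimate weights by respondent counts:
  (360/920)×30.5 + (320/920)×35.5 + (240/920)×37.6 = 34.0913%
Reweighting by population housing tenure shares:
  0.41×30.5 + 0.48×35.5 + 0.11×37.6 = 33.681%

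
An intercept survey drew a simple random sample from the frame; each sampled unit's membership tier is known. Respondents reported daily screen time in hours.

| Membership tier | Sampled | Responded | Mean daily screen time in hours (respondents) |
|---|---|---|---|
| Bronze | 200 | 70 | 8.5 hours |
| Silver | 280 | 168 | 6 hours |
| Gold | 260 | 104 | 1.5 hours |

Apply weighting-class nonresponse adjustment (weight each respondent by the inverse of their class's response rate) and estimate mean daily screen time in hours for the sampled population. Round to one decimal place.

5.1

Response rates by class: Bronze 70/200 = 35%, Silver 168/280 = 60%, Gold 104/260 = 40%.
With weight = n_sampled/n_responded per class, the weighted class total is n_sampled:
  Bronze: 200 × 8.5 = 1700
  Silver: 280 × 6 = 1680
  Gold: 260 × 1.5 = 390
Adjusted estimate = 3770 / 740 = 5.09459 → 5.1.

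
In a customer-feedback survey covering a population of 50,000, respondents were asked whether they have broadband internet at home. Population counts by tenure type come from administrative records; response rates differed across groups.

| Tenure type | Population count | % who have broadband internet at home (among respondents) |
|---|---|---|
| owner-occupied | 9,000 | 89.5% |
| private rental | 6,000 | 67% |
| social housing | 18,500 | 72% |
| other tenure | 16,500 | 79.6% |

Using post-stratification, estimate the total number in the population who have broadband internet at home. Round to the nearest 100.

Apply each group's respondent rate to its population count:
  owner-occupied: 9,000 × 89.5% = 8055
  private rental: 6,000 × 67% = 4020
  social housing: 18,500 × 72% = 13,320
  other tenure: 16,500 × 79.6% = 13,134
Estimated total = 38,529 → 38,500.

38,500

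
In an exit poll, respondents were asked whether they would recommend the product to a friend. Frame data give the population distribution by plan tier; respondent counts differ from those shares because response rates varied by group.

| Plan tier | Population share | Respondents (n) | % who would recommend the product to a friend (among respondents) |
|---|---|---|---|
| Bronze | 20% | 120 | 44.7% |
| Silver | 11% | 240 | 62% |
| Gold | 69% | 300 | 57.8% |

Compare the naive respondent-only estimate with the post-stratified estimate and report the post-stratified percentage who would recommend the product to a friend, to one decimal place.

55.6%

Without adjustment, the pooled respondent share is:
  (120/660)×44.7 + (240/660)×62 + (300/660)×57.8 = 56.9455%
Post-stratified estimate weights by population shares:
  0.2×44.7 + 0.11×62 + 0.69×57.8 = 55.642%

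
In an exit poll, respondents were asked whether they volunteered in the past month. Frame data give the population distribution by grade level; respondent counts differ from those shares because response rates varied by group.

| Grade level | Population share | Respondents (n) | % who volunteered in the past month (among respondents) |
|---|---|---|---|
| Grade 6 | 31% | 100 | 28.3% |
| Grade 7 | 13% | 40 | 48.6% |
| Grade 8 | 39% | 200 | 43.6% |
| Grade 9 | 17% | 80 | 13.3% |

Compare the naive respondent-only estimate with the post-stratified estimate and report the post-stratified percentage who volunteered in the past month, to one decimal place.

Unadjusted (pooled respondent) estimate weights by respondent counts:
  (100/420)×28.3 + (40/420)×48.6 + (200/420)×43.6 + (80/420)×13.3 = 34.6619%
Post-stratified estimate weights by population shares:
  0.31×28.3 + 0.13×48.6 + 0.39×43.6 + 0.17×13.3 = 34.356%

34.4%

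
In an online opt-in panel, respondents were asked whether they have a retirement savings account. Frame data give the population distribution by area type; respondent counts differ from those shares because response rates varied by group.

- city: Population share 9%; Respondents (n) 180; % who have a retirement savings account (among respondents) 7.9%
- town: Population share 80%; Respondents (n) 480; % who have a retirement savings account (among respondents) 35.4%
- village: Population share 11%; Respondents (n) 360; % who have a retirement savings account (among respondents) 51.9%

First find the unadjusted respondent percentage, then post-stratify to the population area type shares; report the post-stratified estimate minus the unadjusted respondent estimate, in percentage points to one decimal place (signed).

Unadjusted (pooled respondent) estimate weights by respondent counts:
  (180/1020)×7.9 + (480/1020)×35.4 + (360/1020)×51.9 = 36.3706%
Reweighting by population area type shares:
  0.09×7.9 + 0.8×35.4 + 0.11×51.9 = 34.74%
Difference = 34.74 − 36.3706 = -1.6306 pp.

-1.6 percentage points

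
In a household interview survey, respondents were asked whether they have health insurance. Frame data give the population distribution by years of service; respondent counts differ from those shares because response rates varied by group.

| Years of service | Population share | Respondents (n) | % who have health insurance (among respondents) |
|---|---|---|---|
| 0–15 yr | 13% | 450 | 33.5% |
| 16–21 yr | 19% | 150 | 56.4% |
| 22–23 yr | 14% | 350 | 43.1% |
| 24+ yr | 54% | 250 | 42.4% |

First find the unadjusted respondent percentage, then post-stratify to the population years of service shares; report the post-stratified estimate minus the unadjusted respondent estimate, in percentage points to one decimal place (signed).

+3.0 percentage points

Naive respondent-only estimate (weights = respondent counts):
  (450/1200)×33.5 + (150/1200)×56.4 + (350/1200)×43.1 + (250/1200)×42.4 = 41.0167%
Post-stratifying to population shares instead:
  0.13×33.5 + 0.19×56.4 + 0.14×43.1 + 0.54×42.4 = 44.001%
Difference = 44.001 − 41.0167 = 2.9843 pp.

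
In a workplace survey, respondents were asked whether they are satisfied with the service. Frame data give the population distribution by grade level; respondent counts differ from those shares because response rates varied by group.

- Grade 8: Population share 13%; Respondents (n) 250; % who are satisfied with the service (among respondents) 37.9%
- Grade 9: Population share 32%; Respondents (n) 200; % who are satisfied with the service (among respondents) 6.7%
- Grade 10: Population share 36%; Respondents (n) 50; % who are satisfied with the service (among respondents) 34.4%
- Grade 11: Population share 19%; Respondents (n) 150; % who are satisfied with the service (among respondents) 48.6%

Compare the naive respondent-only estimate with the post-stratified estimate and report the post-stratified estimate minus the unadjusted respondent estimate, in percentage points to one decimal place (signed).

-1.8 percentage points

Without adjustment, the pooled respondent share is:
  (250/650)×37.9 + (200/650)×6.7 + (50/650)×34.4 + (150/650)×48.6 = 30.5%
Reweighting by population grade level shares:
  0.13×37.9 + 0.32×6.7 + 0.36×34.4 + 0.19×48.6 = 28.689%
Difference = 28.689 − 30.5 = -1.811 pp.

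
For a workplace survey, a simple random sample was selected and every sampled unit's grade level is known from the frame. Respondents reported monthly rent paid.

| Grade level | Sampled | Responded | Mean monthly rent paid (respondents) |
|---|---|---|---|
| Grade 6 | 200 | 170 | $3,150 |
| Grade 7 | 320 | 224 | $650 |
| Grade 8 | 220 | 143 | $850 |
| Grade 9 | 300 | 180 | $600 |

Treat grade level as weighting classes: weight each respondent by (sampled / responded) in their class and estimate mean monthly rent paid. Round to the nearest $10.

Response rates by class: Grade 6 170/200 = 85%, Grade 7 224/320 = 70%, Grade 8 143/220 = 65%, Grade 9 180/300 = 60%.
Each respondent's weight = sampled/responded in their class; summing within a class gives n_sampled, so:
  Grade 6: 200 × 3150 = 630,000
  Grade 7: 320 × 650 = 208,000
  Grade 8: 220 × 850 = 187,000
  Grade 9: 300 × 600 = 180,000
Adjusted estimate = 1,205,000 / 1,040 = 1158.65 → $1,160.

$1,160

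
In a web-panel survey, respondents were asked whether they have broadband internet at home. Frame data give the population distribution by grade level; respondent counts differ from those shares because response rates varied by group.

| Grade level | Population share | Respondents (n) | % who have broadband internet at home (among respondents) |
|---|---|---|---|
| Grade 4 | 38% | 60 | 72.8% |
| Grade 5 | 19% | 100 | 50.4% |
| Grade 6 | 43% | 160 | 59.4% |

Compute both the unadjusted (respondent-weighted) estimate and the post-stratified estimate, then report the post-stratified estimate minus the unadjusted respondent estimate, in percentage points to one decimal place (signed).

Unadjusted (pooled respondent) estimate weights by respondent counts:
  (60/320)×72.8 + (100/320)×50.4 + (160/320)×59.4 = 59.1%
Post-stratifying to population shares instead:
  0.38×72.8 + 0.19×50.4 + 0.43×59.4 = 62.782%
Difference = 62.782 − 59.1 = 3.682 pp.

+3.7 percentage points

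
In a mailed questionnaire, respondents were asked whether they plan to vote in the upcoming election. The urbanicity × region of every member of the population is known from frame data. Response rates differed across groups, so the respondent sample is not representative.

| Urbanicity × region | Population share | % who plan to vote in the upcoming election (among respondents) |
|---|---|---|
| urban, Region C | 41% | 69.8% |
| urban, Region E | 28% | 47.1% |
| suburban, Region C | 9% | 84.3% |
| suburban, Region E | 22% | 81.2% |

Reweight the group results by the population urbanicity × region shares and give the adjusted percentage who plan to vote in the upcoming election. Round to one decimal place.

Reweight to the known urbanicity × region distribution:
  urban, Region C: 0.41 × 69.8 = 28.618
  urban, Region E: 0.28 × 47.1 = 13.188
  suburban, Region C: 0.09 × 84.3 = 7.587
  suburban, Region E: 0.22 × 81.2 = 17.864
Post-stratified estimate = 67.257 → 67.3%.

67.3%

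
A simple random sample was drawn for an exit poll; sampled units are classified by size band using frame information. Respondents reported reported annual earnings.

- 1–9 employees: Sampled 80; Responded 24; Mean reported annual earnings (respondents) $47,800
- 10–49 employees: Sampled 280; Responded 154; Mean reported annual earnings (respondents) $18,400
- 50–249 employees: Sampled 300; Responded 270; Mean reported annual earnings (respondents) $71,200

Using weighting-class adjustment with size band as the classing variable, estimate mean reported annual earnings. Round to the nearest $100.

$46,000

Response rates by class: 1–9 employees 24/80 = 30%, 10–49 employees 154/280 = 55%, 50–249 employees 270/300 = 90%.
Each respondent's weight = sampled/responded in their class; summing within a class gives n_sampled, so:
  1–9 employees: 80 × 47,800 = 3,824,000
  10–49 employees: 280 × 18,400 = 5,152,000
  50–249 employees: 300 × 71,200 = 21,360,000
Adjusted estimate = 30,336,000 / 660 = 45963.6 → $46,000.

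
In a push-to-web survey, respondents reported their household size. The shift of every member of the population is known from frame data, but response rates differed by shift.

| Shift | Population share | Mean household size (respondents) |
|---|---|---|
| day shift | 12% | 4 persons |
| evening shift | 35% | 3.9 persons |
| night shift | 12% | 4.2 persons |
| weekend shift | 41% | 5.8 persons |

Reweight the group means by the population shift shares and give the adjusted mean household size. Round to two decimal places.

4.73

Post-stratification weights by population share, not respondent share:
  day shift: 0.12 × 4 = 0.48
  evening shift: 0.35 × 3.9 = 1.365
  night shift: 0.12 × 4.2 = 0.504
  weekend shift: 0.41 × 5.8 = 2.378
Post-stratified estimate = 4.727 → 4.73.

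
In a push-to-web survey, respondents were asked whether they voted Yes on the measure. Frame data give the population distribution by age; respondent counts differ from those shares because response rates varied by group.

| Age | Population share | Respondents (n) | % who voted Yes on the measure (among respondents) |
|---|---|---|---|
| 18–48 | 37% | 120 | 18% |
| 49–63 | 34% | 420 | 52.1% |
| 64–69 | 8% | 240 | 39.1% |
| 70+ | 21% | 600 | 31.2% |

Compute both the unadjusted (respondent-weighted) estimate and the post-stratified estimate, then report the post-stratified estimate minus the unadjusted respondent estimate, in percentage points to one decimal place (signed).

Naive respondent-only estimate (weights = respondent counts):
  (120/1380)×18 + (420/1380)×52.1 + (240/1380)×39.1 + (600/1380)×31.2 = 37.787%
Post-stratified estimate weights by population shares:
  0.37×18 + 0.34×52.1 + 0.08×39.1 + 0.21×31.2 = 34.054%
Difference = 34.054 − 37.787 = -3.733 pp.

-3.7 percentage points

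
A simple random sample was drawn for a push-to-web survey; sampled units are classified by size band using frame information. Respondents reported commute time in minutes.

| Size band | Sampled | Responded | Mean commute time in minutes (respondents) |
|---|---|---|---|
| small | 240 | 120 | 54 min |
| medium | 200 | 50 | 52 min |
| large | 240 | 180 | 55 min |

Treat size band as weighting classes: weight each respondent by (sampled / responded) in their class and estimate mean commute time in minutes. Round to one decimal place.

53.8

Response rates by class: small 120/240 = 50%, medium 50/200 = 25%, large 180/240 = 75%.
Weighting each respondent by the inverse class response rate inflates each class back to its sampled size, so the class weight is n_sampled:
  small: 240 × 54 = 12,960
  medium: 200 × 52 = 10,400
  large: 240 × 55 = 13,200
Adjusted estimate = 36,560 / 680 = 53.7647 → 53.8.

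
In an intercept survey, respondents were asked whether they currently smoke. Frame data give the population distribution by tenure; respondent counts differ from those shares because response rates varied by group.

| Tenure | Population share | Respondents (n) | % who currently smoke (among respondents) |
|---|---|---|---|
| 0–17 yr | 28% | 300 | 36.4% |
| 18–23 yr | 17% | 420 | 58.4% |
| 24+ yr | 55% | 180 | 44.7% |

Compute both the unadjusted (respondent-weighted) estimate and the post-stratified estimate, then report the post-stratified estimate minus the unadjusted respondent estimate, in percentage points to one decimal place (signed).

-3.6 percentage points

Without adjustment, the pooled respondent share is:
  (300/900)×36.4 + (420/900)×58.4 + (180/900)×44.7 = 48.3267%
Post-stratifying to population shares instead:
  0.28×36.4 + 0.17×58.4 + 0.55×44.7 = 44.705%
Difference = 44.705 − 48.3267 = -3.6217 pp.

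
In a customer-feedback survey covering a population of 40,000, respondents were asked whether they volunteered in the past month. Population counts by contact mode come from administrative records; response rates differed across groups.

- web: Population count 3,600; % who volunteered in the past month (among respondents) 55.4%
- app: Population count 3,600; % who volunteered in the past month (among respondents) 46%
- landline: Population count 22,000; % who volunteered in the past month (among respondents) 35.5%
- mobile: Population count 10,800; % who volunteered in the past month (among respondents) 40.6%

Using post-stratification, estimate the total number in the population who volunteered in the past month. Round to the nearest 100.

Estimated count per cell = population count × respondent percentage:
  web: 3,600 × 55.4% = 1994.4
  app: 3,600 × 46% = 1656
  landline: 22,000 × 35.5% = 7810
  mobile: 10,800 × 40.6% = 4384.8
Estimated total = 15845.2 → 15,800.

15,800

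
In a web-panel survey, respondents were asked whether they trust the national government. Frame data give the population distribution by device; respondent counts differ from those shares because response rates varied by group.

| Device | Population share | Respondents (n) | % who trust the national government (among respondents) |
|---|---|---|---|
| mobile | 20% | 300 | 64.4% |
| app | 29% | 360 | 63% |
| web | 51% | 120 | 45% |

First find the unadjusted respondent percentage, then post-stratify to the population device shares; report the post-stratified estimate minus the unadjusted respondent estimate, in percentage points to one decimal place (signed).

Naive respondent-only estimate (weights = respondent counts):
  (300/780)×64.4 + (360/780)×63 + (120/780)×45 = 60.7692%
Post-stratified estimate weights by population shares:
  0.2×64.4 + 0.29×63 + 0.51×45 = 54.1%
Difference = 54.1 − 60.7692 = -6.6692 pp.

-6.7 percentage points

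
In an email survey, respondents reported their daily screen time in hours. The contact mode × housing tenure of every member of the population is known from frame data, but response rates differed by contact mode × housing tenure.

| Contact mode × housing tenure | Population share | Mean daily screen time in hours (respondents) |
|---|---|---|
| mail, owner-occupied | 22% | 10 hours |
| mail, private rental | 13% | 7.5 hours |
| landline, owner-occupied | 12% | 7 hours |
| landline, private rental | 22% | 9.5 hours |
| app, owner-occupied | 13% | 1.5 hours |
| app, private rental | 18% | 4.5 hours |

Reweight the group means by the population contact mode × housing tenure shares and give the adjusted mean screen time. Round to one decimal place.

Post-stratification weights by population share, not respondent share:
  mail, owner-occupied: 0.22 × 10 = 2.2
  mail, private rental: 0.13 × 7.5 = 0.975
  landline, owner-occupied: 0.12 × 7 = 0.84
  landline, private rental: 0.22 × 9.5 = 2.09
  app, owner-occupied: 0.13 × 1.5 = 0.195
  app, private rental: 0.18 × 4.5 = 0.81
Post-stratified estimate = 7.11 → 7.1.

7.1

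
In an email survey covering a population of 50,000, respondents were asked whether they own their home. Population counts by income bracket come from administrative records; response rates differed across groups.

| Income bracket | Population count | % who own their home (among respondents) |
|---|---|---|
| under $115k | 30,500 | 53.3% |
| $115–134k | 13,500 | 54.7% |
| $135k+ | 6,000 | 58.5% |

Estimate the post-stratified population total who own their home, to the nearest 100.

Apply each group's respondent rate to its population count:
  under $115k: 30,500 × 53.3% = 16256.5
  $115–134k: 13,500 × 54.7% = 7384.5
  $135k+: 6,000 × 58.5% = 3510
Estimated total = 27,151 → 27,200.

27,200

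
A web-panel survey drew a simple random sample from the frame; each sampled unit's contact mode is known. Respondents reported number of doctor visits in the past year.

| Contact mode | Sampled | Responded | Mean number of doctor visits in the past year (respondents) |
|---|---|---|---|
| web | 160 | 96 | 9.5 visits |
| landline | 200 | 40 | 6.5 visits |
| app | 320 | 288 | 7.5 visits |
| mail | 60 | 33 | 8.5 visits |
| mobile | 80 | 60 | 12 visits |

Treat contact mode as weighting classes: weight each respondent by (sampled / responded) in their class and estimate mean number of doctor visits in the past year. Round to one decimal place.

Class response rates: web 96/160 = 60%, landline 40/200 = 20%, app 288/320 = 90%, mail 33/60 = 55%, mobile 60/80 = 75%.
Inverse-response-rate weighting restores each class to its sampled count, so class totals weight by n_sampled:
  web: 160 × 9.5 = 1520
  landline: 200 × 6.5 = 1300
  app: 320 × 7.5 = 2400
  mail: 60 × 8.5 = 510
  mobile: 80 × 12 = 960
Adjusted estimate = 6690 / 820 = 8.15854 → 8.2.

8.2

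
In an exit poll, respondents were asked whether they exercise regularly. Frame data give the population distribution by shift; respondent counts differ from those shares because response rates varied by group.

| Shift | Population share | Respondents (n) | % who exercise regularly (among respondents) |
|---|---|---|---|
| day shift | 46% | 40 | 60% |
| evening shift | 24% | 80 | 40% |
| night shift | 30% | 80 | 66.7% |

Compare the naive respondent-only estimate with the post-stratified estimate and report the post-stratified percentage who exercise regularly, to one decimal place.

57.2%

Without adjustment, the pooled respondent share is:
  (40/200)×60 + (80/200)×40 + (80/200)×66.7 = 54.68%
Reweighting by population shift shares:
  0.46×60 + 0.24×40 + 0.3×66.7 = 57.21%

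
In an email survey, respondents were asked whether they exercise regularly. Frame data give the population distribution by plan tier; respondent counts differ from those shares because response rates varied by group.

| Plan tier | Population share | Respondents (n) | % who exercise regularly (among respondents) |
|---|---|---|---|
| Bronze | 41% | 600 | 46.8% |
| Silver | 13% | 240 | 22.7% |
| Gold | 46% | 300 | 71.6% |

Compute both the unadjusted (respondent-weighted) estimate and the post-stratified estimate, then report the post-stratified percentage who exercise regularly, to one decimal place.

55.1%

Without adjustment, the pooled respondent share is:
  (600/1140)×46.8 + (240/1140)×22.7 + (300/1140)×71.6 = 48.2526%
Post-stratifying to population shares instead:
  0.41×46.8 + 0.13×22.7 + 0.46×71.6 = 55.075%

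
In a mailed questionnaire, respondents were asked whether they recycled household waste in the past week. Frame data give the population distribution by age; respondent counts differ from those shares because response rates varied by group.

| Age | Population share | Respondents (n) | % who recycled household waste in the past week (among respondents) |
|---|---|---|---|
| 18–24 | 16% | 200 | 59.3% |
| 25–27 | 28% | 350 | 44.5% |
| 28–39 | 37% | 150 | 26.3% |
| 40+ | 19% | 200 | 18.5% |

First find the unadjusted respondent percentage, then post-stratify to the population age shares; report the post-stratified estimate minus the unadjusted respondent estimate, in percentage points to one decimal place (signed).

-3.8 percentage points

Unadjusted (pooled respondent) estimate weights by respondent counts:
  (200/900)×59.3 + (350/900)×44.5 + (150/900)×26.3 + (200/900)×18.5 = 38.9778%
Post-stratifying to population shares instead:
  0.16×59.3 + 0.28×44.5 + 0.37×26.3 + 0.19×18.5 = 35.194%
Difference = 35.194 − 38.9778 = -3.7838 pp.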